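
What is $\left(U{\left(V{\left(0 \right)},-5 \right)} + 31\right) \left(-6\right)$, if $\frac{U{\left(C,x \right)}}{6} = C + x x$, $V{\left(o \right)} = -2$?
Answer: $-1014$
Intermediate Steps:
$U{\left(C,x \right)} = 6 C + 6 x^{2}$ ($U{\left(C,x \right)} = 6 \left(C + x x\right) = 6 \left(C + x^{2}\right) = 6 C + 6 x^{2}$)
$\left(U{\left(V{\left(0 \right)},-5 \right)} + 31\right) \left(-6\right) = \left(\left(6 \left(-2\right) + 6 \left(-5\right)^{2}\right) + 31\right) \left(-6\right) = \left(\left(-12 + 6 \cdot 25\right) + 31\right) \left(-6\right) = \left(\left(-12 + 150\right) + 31\right) \left(-6\right) = \left(138 + 31\right) \left(-6\right) = 169 \left(-6\right) = -1014$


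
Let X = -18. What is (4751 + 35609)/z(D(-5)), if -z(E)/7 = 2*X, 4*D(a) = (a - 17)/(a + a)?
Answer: 10090/63 ≈ 160.16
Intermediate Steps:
D(a) = (-17 + a)/(8*a) (D(a) = ((a - 17)/(a + a))/4 = ((-17 + a)/((2*a)))/4 = ((-17 + a)*(1/(2*a)))/4 = ((-17 + a)/(2*a))/4 = (-17 + a)/(8*a))
z(E) = 252 (z(E) = -14*(-18) = -7*(-36) = 252)
(4751 + 35609)/z(D(-5)) = (4751 + 35609)/252 = 40360*(1/252) = 10090/63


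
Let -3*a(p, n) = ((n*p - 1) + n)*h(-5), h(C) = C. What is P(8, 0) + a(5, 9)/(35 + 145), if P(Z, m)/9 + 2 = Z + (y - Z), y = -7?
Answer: -8695/108 ≈ -80.509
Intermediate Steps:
P(Z, m) = -81 (P(Z, m) = -18 + 9*(Z + (-7 - Z)) = -18 + 9*(-7) = -18 - 63 = -81)
a(p, n) = -5/3 + 5*n/3 + 5*n*p/3 (a(p, n) = -((n*p - 1) + n)*(-5)/3 = -((-1 + n*p) + n)*(-5)/3 = -(-1 + n + n*p)*(-5)/3 = -(5 - 5*n - 5*n*p)/3 = -5/3 + 5*n/3 + 5*n*p/3)
P(8, 0) + a(5, 9)/(35 + 145) = -81 + (-5/3 + (5/3)*9 + (5/3)*9*5)/(35 + 145) = -81 + (-5/3 + 15 + 75)/180 = -81 + (265/3)*(1/180) = -81 + 53/108 = -8695/108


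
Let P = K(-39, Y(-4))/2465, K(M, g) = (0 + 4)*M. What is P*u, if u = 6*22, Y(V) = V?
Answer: -20592/2465 ≈ -8.3538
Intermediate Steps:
u = 132
K(M, g) = 4*M
P = -156/2465 (P = (4*(-39))/2465 = -156*1/2465 = -156/2465 ≈ -0.063286)
P*u = -156/2465*132 = -20592/2465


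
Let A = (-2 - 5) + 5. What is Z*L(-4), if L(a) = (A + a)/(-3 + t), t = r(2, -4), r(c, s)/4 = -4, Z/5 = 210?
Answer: 6300/19 ≈ 331.58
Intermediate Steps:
Z = 1050 (Z = 5*210 = 1050)
r(c, s) = -16 (r(c, s) = 4*(-4) = -16)
t = -16
A = -2 (A = -7 + 5 = -2)
L(a) = 2/19 - a/19 (L(a) = (-2 + a)/(-3 - 16) = (-2 + a)/(-19) = (-2 + a)*(-1/19) = 2/19 - a/19)
Z*L(-4) = 1050*(2/19 - 1/19*(-4)) = 1050*(2/19 + 4/19) = 1050*(6/19) = 6300/19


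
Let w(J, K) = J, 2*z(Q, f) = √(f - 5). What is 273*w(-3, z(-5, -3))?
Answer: -819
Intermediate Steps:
z(Q, f) = √(-5 + f)/2 (z(Q, f) = √(f - 5)/2 = √(-5 + f)/2)
273*w(-3, z(-5, -3)) = 273*(-3) = -819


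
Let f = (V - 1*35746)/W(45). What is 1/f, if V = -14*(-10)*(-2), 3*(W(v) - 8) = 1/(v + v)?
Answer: -2161/9727020 ≈ -0.00022216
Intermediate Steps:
W(v) = 8 + 1/(6*v) (W(v) = 8 + 1/(3*(v + v)) = 8 + 1/(3*((2*v))) = 8 + (1/(2*v))/3 = 8 + 1/(6*v))
V = -280 (V = 140*(-2) = -280)
f = -9727020/2161 (f = (-280 - 1*35746)/(8 + (1/6)/45) = (-280 - 35746)/(8 + (1/6)*(1/45)) = -36026/(8 + 1/270) = -36026/2161/270 = -36026*270/2161 = -9727020/2161 ≈ -4501.2)
1/f = 1/(-9727020/2161) = -2161/9727020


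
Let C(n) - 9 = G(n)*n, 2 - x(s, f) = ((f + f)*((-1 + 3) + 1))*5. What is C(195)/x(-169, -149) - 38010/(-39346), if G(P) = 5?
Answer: 13043574/10997207 ≈ 1.1861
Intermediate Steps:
x(s, f) = 2 - 30*f (x(s, f) = 2 - (f + f)*((-1 + 3) + 1)*5 = 2 - (2*f)*(2 + 1)*5 = 2 - (2*f)*3*5 = 2 - 6*f*5 = 2 - 30*f)
C(n) = 9 + 5*n
C(195)/x(-169, -149) - 38010/(-39346) = (9 + 5*195)/(2 - 30*(-149)) - 38010/(-39346) = (9 + 975)/(2 + 4470) - 38010*(-1/39346) = 984/4472 + 19005/19673 = 984*(1/4472) + 19005/19673 = 123/559 + 19005/19673 = 13043574/10997207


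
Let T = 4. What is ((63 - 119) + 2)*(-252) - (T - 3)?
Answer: 13607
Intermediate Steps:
((63 - 119) + 2)*(-252) - (T - 3) = ((63 - 119) + 2)*(-252) - (4 - 3) = (-56 + 2)*(-252) - 1*1 = -54*(-252) - 1 = 13608 - 1 = 13607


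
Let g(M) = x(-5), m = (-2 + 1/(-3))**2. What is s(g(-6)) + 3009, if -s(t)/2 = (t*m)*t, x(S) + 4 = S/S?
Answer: 2911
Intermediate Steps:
m = 49/9 (m = (-2 + 1*(-1/3))**2 = (-2 - 1/3)**2 = (-7/3)**2 = 49/9 ≈ 5.4444)
x(S) = -3 (x(S) = -4 + S/S = -4 + 1 = -3)
g(M) = -3
s(t) = -98*t**2/9 (s(t) = -2*t*(49/9)*t = -2*49*t/9*t = -98*t**2/9)
s(g(-6)) + 3009 = -98/9*(-3)**2 + 3009 = -98/9*9 + 3009 = -98 + 3009 = 2911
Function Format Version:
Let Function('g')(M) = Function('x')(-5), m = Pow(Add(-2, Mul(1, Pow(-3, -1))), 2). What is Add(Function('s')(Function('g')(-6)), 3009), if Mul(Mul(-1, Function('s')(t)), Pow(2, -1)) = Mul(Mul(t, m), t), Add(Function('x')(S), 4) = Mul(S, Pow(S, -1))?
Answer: 2911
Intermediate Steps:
m = Rational(49, 9) (m = Pow(Add(-2, Mul(1, Rational(-1, 3))), 2) = Pow(Add(-2, Rational(-1, 3)), 2) = Pow(Rational(-7, 3), 2) = Rational(49, 9) ≈ 5.4444)
Function('x')(S) = -3 (Function('x')(S) = Add(-4, Mul(S, Pow(S, -1))) = Add(-4, 1) = -3)
Function('g')(M) = -3
Function('s')(t) = Mul(Rational(-98, 9), Pow(t, 2)) (Function('s')(t) = Mul(-2, Mul(Mul(t, Rational(49, 9)), t)) = Mul(-2, Mul(Mul(Rational(49, 9), t), t)) = Mul(-2, Mul(Rational(49, 9), Pow(t, 2))) = Mul(Rational(-98, 9), Pow(t, 2)))
Add(Function('s')(Function('g')(-6)), 3009) = Add(Mul(Rational(-98, 9), Pow(-3, 2)), 3009) = Add(Mul(Rational(-98, 9), 9), 3009) = Add(-98, 3009) = 2911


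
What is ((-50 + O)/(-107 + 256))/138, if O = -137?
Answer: -187/20562 ≈ -0.0090944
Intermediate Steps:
((-50 + O)/(-107 + 256))/138 = ((-50 - 137)/(-107 + 256))/138 = -187/149*(1/138) = -187*1/149*(1/138) = -187/149*1/138 = -187/20562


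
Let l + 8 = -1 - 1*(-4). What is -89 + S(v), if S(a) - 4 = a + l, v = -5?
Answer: -95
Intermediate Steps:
l = -5 (l = -8 + (-1 - 1*(-4)) = -8 + (-1 + 4) = -8 + 3 = -5)
S(a) = -1 + a (S(a) = 4 + (a - 5) = 4 + (-5 + a) = -1 + a)
-89 + S(v) = -89 + (-1 - 5) = -89 - 6 = -95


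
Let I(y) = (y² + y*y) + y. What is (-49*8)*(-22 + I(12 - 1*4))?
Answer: -44688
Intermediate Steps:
I(y) = y + 2*y² (I(y) = (y² + y²) + y = 2*y² + y = y + 2*y²)
(-49*8)*(-22 + I(12 - 1*4)) = (-49*8)*(-22 + (12 - 1*4)*(1 + 2*(12 - 1*4))) = -392*(-22 + (12 - 4)*(1 + 2*(12 - 4))) = -392*(-22 + 8*(1 + 2*8)) = -392*(-22 + 8*(1 + 16)) = -392*(-22 + 8*17) = -392*(-22 + 136) = -392*114 = -44688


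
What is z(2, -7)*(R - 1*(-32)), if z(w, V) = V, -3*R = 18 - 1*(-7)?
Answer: -497/3 ≈ -165.67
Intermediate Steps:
R = -25/3 (R = -(18 - 1*(-7))/3 = -(18 + 7)/3 = -1/3*25 = -25/3 ≈ -8.3333)
z(2, -7)*(R - 1*(-32)) = -7*(-25/3 - 1*(-32)) = -7*(-25/3 + 32) = -7*71/3 = -497/3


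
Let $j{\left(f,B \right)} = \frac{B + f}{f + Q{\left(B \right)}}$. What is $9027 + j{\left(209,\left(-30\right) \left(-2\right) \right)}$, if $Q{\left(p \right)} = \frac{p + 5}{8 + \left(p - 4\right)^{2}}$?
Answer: $\frac{5933038083}{657161} \approx 9028.3$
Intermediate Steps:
$Q{\left(p \right)} = \frac{5 + p}{8 + \left(-4 + p\right)^{2}}$
$j{\left(f,B \right)} = \frac{B + f}{f + \frac{5 + B}{8 + \left(-4 + B\right)^{2}}}$
$9027 + j{\left(209,\left(-30\right) \left(-2\right) \right)} = 9027 + \frac{\left(8 + \left(-4 - -60\right)^{2}\right) \left(\left(-30\right) \left(-2\right) + 209\right)}{5 - -60 + 209 \left(8 + \left(-4 - -60\right)^{2}\right)} = 9027 + \frac{\left(8 + \left(-4 + 60\right)^{2}\right) \left(60 + 209\right)}{5 + 60 + 209 \left(8 + \left(-4 + 60\right)^{2}\right)} = 9027 + \frac{1}{5 + 60 + 209 \left(8 + 56^{2}\right)} \left(8 + 56^{2}\right) 269 = 9027 + \frac{1}{5 + 60 + 209 \left(8 + 3136\right)} \left(8 + 3136\right) 269 = 9027 + \frac{1}{5 + 60 + 209 \cdot 3144} \cdot 3144 \cdot 269 = 9027 + \frac{1}{5 + 60 + 657096} \cdot 3144 \cdot 269 = 9027 + \frac{1}{657161} \cdot 3144 \cdot 269 = 9027 + \frac{845736}{657161} = \frac{5933038083}{657161}$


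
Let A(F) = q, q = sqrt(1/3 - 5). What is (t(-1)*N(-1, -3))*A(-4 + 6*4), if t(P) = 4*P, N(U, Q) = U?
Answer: 4*I*sqrt(42)/3 ≈ 8.641*I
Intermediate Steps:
q = I*sqrt(42)/3 (q = sqrt(1/3 - 5) = sqrt(-14/3) = I*sqrt(42)/3 ≈ 2.1602*I)
A(F) = I*sqrt(42)/3
(t(-1)*N(-1, -3))*A(-4 + 6*4) = ((4*(-1))*(-1))*(I*sqrt(42)/3) = (-4*(-1))*(I*sqrt(42)/3) = 4*(I*sqrt(42)/3) = 4*I*sqrt(42)/3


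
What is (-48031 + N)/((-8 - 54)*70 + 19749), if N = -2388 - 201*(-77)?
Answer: -34942/15409 ≈ -2.2676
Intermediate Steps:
N = 13089 (N = -2388 + 15477 = 13089)
(-48031 + N)/((-8 - 54)*70 + 19749) = (-48031 + 13089)/((-8 - 54)*70 + 19749) = -34942/(-62*70 + 19749) = -34942/(-4340 + 19749) = -34942/15409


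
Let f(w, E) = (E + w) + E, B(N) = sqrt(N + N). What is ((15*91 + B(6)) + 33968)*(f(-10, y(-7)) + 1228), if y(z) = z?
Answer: 42540932 + 2408*sqrt(3) ≈ 4.2545e+7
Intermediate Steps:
B(N) = sqrt(2)*sqrt(N) (B(N) = sqrt(2*N) = sqrt(2)*sqrt(N))
f(w, E) = w + 2*E
((15*91 + B(6)) + 33968)*(f(-10, y(-7)) + 1228) = ((15*91 + sqrt(2)*sqrt(6)) + 33968)*((-10 + 2*(-7)) + 1228) = ((1365 + 2*sqrt(3)) + 33968)*((-10 - 14) + 1228) = (35333 + 2*sqrt(3))*(-24 + 1228) = (35333 + 2*sqrt(3))*1204 = 42540932 + 2408*sqrt(3)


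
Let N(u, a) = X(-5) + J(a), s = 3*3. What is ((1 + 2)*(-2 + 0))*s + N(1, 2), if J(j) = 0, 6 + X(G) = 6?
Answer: -54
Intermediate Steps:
X(G) = 0 (X(G) = -6 + 6 = 0)
s = 9
N(u, a) = 0 (N(u, a) = 0 + 0 = 0)
((1 + 2)*(-2 + 0))*s + N(1, 2) = ((1 + 2)*(-2 + 0))*9 + 0 = (3*(-2))*9 + 0 = -6*9 + 0 = -54 + 0 = -54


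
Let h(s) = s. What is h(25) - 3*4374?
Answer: -13097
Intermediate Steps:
h(25) - 3*4374 = 25 - 3*4374 = 25 - 1*13122 = 25 - 13122 = -13097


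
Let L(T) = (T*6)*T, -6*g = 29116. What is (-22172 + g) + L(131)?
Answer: 227824/3 ≈ 75941.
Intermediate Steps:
g = -14558/3 (g = -⅙*29116 = -14558/3 ≈ -4852.7)
L(T) = 6*T² (L(T) = (6*T)*T = 6*T²)
(-22172 + g) + L(131) = (-22172 - 14558/3) + 6*131² = -81074/3 + 6*17161 = -81074/3 + 102966 = 227824/3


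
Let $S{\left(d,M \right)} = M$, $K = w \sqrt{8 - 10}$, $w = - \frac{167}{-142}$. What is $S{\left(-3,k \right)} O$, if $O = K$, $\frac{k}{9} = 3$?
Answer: $\frac{4509 i \sqrt{2}}{142} \approx 44.906 i$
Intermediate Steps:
$w = \frac{167}{142}$ ($w = \left(-167\right) \left(- \frac{1}{142}\right) = \frac{167}{142} \approx 1.1761$)
$K = \frac{167 i \sqrt{2}}{142}$ ($K = \frac{167 \sqrt{8 - 10}}{142} = \frac{167 \sqrt{-2}}{142} = \frac{167 i \sqrt{2}}{142} \approx 1.6632 i$)
$k = 27$ ($k = 9 \cdot 3 = 27$)
$O = \frac{167 i \sqrt{2}}{142} \approx 1.6632 i$
$S{\left(-3,k \right)} O = 27 \frac{167 i \sqrt{2}}{142} = \frac{4509 i \sqrt{2}}{142}$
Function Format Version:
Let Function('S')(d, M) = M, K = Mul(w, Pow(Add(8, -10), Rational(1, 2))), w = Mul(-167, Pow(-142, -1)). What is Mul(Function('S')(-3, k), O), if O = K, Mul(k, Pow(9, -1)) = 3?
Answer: Mul(Rational(4509, 142), I, Pow(2, Rational(1, 2))) ≈ Mul(44.906, I)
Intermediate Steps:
w = Rational(167, 142) (w = Mul(-167, Rational(-1, 142)) = Rational(167, 142) ≈ 1.1761)
K = Mul(Rational(167, 142), I, Pow(2, Rational(1, 2))) (K = Mul(Rational(167, 142), Pow(Add(8, -10), Rational(1, 2))) = Mul(Rational(167, 142), Pow(-2, Rational(1, 2))) = Mul(Rational(167, 142), Mul(I, Pow(2, Rational(1, 2)))) = Mul(Rational(167, 142), I, Pow(2, Rational(1, 2))) ≈ Mul(1.6632, I))
k = 27 (k = Mul(9, 3) = 27)
O = Mul(Rational(167, 142), I, Pow(2, Rational(1, 2))) ≈ Mul(1.6632, I)
Mul(Function('S')(-3, k), O) = Mul(27, Mul(Rational(167, 142), I, Pow(2, Rational(1, 2)))) = Mul(Rational(4509, 142), I, Pow(2, Rational(1, 2)))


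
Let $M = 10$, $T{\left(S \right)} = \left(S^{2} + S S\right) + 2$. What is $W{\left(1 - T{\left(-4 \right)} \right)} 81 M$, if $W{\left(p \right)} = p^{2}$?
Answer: $882090$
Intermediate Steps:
$T{\left(S \right)} = 2 + 2 S^{2}$ ($T{\left(S \right)} = \left(S^{2} + S^{2}\right) + 2 = 2 S^{2} + 2 = 2 + 2 S^{2}$)
$W{\left(1 - T{\left(-4 \right)} \right)} 81 M = \left(1 - \left(2 + 2 \left(-4\right)^{2}\right)\right)^{2} \cdot 81 \cdot 10 = \left(1 - \left(2 + 2 \cdot 16\right)\right)^{2} \cdot 81 \cdot 10 = \left(1 - \left(2 + 32\right)\right)^{2} \cdot 81 \cdot 10 = \left(1 - 34\right)^{2} \cdot 81 \cdot 10 = \left(-33\right)^{2} \cdot 81 \cdot 10 = 1089 \cdot 81 \cdot 10 = 88209 \cdot 10 = 882090$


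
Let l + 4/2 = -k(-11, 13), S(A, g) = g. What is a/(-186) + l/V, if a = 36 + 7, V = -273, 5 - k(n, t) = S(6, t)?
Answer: -4285/16926 ≈ -0.25316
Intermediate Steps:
k(n, t) = 5 - t
l = 6 (l = -2 - (5 - 1*13) = -2 - (5 - 13) = -2 - 1*(-8) = -2 + 8 = 6)
a = 43
a/(-186) + l/V = 43/(-186) + 6/(-273) = 43*(-1/186) + 6*(-1/273) = -43/186 - 2/91 = -4285/16926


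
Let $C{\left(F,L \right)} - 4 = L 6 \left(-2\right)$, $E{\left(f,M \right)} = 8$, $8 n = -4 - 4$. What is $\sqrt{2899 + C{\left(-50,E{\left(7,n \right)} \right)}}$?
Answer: $\sqrt{2807} \approx 52.981$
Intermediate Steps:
$n = -1$ ($n = \frac{-4 - 4}{8} = \frac{1}{8} \left(-8\right) = -1$)
$C{\left(F,L \right)} = 4 - 12 L$ ($C{\left(F,L \right)} = 4 + L 6 \left(-2\right) = 4 + 6 L \left(-2\right) = 4 - 12 L$)
$\sqrt{2899 + C{\left(-50,E{\left(7,n \right)} \right)}} = \sqrt{2899 + \left(4 - 96\right)} = \sqrt{2899 - 92} = \sqrt{2807}$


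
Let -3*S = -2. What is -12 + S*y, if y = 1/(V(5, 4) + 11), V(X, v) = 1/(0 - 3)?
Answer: -191/16 ≈ -11.938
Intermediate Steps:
V(X, v) = -⅓ (V(X, v) = 1/(-3) = -⅓)
y = 3/32 (y = 1/(-⅓ + 11) = 1/(32/3) = 3/32 ≈ 0.093750)
S = ⅔ (S = -⅓*(-2) = ⅔ ≈ 0.66667)
-12 + S*y = -12 + (⅔)*(3/32) = -12 + 1/16 = -191/16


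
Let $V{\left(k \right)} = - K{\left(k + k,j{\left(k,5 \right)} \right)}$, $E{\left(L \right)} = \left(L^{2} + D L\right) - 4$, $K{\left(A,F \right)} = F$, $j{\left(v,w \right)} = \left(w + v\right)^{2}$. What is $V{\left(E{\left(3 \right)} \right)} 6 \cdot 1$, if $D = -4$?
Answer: $-24$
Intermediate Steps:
$j{\left(v,w \right)} = \left(v + w\right)^{2}$
$E{\left(L \right)} = -4 + L^{2} - 4 L$ ($E{\left(L \right)} = \left(L^{2} - 4 L\right) - 4 = -4 + L^{2} - 4 L$)
$V{\left(k \right)} = - \left(5 + k\right)^{2}$ ($V{\left(k \right)} = - \left(k + 5\right)^{2} = - \left(5 + k\right)^{2}$)
$V{\left(E{\left(3 \right)} \right)} 6 \cdot 1 = - \left(5 - \left(16 - 9\right)\right)^{2} \cdot 6 \cdot 1 = - \left(5 - 7\right)^{2} \cdot 6 \cdot 1 = - \left(-2\right)^{2} \cdot 6 \cdot 1 = \left(-1\right) 4 \cdot 6 \cdot 1 = \left(-4\right) 6 \cdot 1 = \left(-24\right) 1 = -24$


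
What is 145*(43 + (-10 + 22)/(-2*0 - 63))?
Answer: 130355/21 ≈ 6207.4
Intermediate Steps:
145*(43 + (-10 + 22)/(-2*0 - 63)) = 145*(43 + 12/(0 - 63)) = 145*(43 + 12/(-63)) = 145*(43 + 12*(-1/63)) = 145*(43 - 4/21) = 145*(899/21) = 130355/21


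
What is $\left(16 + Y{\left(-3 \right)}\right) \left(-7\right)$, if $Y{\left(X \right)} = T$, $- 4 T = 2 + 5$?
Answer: $- \frac{399}{4} \approx -99.75$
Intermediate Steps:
$T = - \frac{7}{4}$ ($T = - \frac{2 + 5}{4} = \left(- \frac{1}{4}\right) 7 = - \frac{7}{4} \approx -1.75$)
$Y{\left(X \right)} = - \frac{7}{4}$
$\left(16 + Y{\left(-3 \right)}\right) \left(-7\right) = \left(16 - \frac{7}{4}\right) \left(-7\right) = \frac{57}{4} \left(-7\right) = - \frac{399}{4}$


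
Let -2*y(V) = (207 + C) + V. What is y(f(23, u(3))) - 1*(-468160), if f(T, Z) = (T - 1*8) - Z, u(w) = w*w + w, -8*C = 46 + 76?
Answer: 3744501/8 ≈ 4.6806e+5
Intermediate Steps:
C = -61/4 (C = -(46 + 76)/8 = -⅛*122 = -61/4 ≈ -15.250)
u(w) = w + w² (u(w) = w² + w = w + w²)
f(T, Z) = -8 + T - Z (f(T, Z) = (T - 8) - Z = (-8 + T) - Z = -8 + T - Z)
y(V) = -767/8 - V/2 (y(V) = -((207 - 61/4) + V)/2 = -(767/4 + V)/2 = -767/8 - V/2)
y(f(23, u(3))) - 1*(-468160) = (-767/8 - (-8 + 23 - 3*(1 + 3))/2) - 1*(-468160) = (-767/8 - (-8 + 23 - 3*4)/2) + 468160 = (-767/8 - (-8 + 23 - 1*12)/2) + 468160 = (-767/8 - (-8 + 23 - 12)/2) + 468160 = (-767/8 - ½*3) + 468160 = (-767/8 - 3/2) + 468160 = -779/8 + 468160 = 3744501/8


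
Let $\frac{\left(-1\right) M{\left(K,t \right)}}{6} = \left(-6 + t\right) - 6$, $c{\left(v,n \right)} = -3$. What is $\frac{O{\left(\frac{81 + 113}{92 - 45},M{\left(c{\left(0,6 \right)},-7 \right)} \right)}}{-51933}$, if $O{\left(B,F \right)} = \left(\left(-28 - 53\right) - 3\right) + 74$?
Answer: $\frac{10}{51933} \approx 0.00019256$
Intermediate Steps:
$M{\left(K,t \right)} = 72 - 6 t$ ($M{\left(K,t \right)} = - 6 \left(\left(-6 + t\right) - 6\right) = - 6 \left(-12 + t\right) = 72 - 6 t$)
$O{\left(B,F \right)} = -10$ ($O{\left(B,F \right)} = \left(-81 - 3\right) + 74 = -84 + 74 = -10$)
$\frac{O{\left(\frac{81 + 113}{92 - 45},M{\left(c{\left(0,6 \right)},-7 \right)} \right)}}{-51933} = - \frac{10}{-51933} = \left(-10\right) \left(- \frac{1}{51933}\right) = \frac{10}{51933}$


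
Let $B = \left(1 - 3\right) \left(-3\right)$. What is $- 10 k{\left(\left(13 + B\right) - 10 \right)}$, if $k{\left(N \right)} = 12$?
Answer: $-120$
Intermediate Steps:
$B = 6$ ($B = \left(-2\right) \left(-3\right) = 6$)
$- 10 k{\left(\left(13 + B\right) - 10 \right)} = \left(-10\right) 12 = -120$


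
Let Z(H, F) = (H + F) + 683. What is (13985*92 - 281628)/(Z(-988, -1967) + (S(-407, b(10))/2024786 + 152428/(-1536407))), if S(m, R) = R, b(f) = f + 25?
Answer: -3126424973658438784/7068262892531507 ≈ -442.32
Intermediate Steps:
b(f) = 25 + f
Z(H, F) = 683 + F + H (Z(H, F) = (F + H) + 683 = 683 + F + H)
(13985*92 - 281628)/(Z(-988, -1967) + (S(-407, b(10))/2024786 + 152428/(-1536407))) = (13985*92 - 281628)/((683 - 1967 - 988) + ((25 + 10)/2024786 + 152428/(-1536407))) = (1286620 - 281628)/(-2272 + (35*(1/2024786) + 152428*(-1/1536407))) = 1004992/(-2272 + (35/2024786 - 152428/1536407)) = 1004992/(-2272 - 308580306163/3110895383902) = 1004992/(-7068262892531507/3110895383902) = 1004992*(-3110895383902/7068262892531507) = -3126424973658438784/7068262892531507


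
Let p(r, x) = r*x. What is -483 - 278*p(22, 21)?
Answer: -128919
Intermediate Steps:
-483 - 278*p(22, 21) = -483 - 6116*21 = -483 - 278*462 = -483 - 128436 = -128919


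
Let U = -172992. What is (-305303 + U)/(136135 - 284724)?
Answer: 478295/148589 ≈ 3.2189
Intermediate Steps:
(-305303 + U)/(136135 - 284724) = (-305303 - 172992)/(136135 - 284724) = -478295/(-148589) = -478295*(-1/148589) = 478295/148589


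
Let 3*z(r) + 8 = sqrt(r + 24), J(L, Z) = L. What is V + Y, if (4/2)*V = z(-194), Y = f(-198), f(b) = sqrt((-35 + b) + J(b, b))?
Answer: -4/3 + I*sqrt(431) + I*sqrt(170)/6 ≈ -1.3333 + 22.934*I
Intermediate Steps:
f(b) = sqrt(-35 + 2*b) (f(b) = sqrt((-35 + b) + b) = sqrt(-35 + 2*b))
Y = I*sqrt(431) (Y = sqrt(-35 + 2*(-198)) = sqrt(-35 - 396) = sqrt(-431) = I*sqrt(431) ≈ 20.761*I)
z(r) = -8/3 + sqrt(24 + r)/3 (z(r) = -8/3 + sqrt(r + 24)/3 = -8/3 + sqrt(24 + r)/3)
V = -4/3 + I*sqrt(170)/6 (V = (-8/3 + sqrt(24 - 194)/3)/2 = (-8/3 + sqrt(-170)/3)/2 = (-8/3 + (I*sqrt(170))/3)/2 = (-8/3 + I*sqrt(170)/3)/2 = -4/3 + I*sqrt(170)/6 ≈ -1.3333 + 2.1731*I)
V + Y = (-4/3 + I*sqrt(170)/6) + I*sqrt(431) = -4/3 + I*sqrt(431) + I*sqrt(170)/6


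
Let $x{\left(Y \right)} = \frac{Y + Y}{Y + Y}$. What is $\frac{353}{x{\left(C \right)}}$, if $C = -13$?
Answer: $353$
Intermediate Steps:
$x{\left(Y \right)} = 1$ ($x{\left(Y \right)} = \frac{2 Y}{2 Y} = 2 Y \frac{1}{2 Y} = 1$)
$\frac{353}{x{\left(C \right)}} = \frac{353}{1} = 353 \cdot 1 = 353$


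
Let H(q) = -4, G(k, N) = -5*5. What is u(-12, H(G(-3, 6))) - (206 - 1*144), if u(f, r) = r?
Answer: -66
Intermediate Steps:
G(k, N) = -25
u(-12, H(G(-3, 6))) - (206 - 1*144) = -4 - (206 - 1*144) = -4 - (206 - 144) = -4 - 1*62 = -4 - 62 = -66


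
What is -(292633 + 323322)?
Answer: -615955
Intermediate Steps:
-(292633 + 323322) = -1*615955 = -615955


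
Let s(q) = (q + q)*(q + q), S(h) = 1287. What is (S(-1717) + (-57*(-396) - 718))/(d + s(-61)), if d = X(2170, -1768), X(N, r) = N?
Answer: 23141/17054 ≈ 1.3569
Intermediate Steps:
s(q) = 4*q² (s(q) = (2*q)*(2*q) = 4*q²)
d = 2170
(S(-1717) + (-57*(-396) - 718))/(d + s(-61)) = (1287 + (-57*(-396) - 718))/(2170 + 4*(-61)²) = (1287 + (22572 - 718))/(2170 + 4*3721) = (1287 + 21854)/(2170 + 14884) = 23141/17054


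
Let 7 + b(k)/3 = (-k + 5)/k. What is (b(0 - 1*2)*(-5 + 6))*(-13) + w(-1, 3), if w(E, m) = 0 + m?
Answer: 825/2 ≈ 412.50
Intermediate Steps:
w(E, m) = m
b(k) = -21 + 3*(5 - k)/k (b(k) = -21 + 3*((-k + 5)/k) = -21 + 3*((5 - k)/k) = -21 + 3*(5 - k)/k)
(b(0 - 1*2)*(-5 + 6))*(-13) + w(-1, 3) = ((-24 + 15/(0 - 1*2))*(-5 + 6))*(-13) + 3 = ((-24 + 15/(0 - 2))*1)*(-13) + 3 = ((-24 + 15/(-2))*1)*(-13) + 3 = ((-24 + 15*(-½))*1)*(-13) + 3 = ((-24 - 15/2)*1)*(-13) + 3 = -63/2*1*(-13) + 3 = -63/2*(-13) + 3 = 819/2 + 3 = 825/2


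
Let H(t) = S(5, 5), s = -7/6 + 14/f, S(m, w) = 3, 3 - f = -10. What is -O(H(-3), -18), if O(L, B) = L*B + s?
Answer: 4219/78 ≈ 54.090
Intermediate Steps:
f = 13 (f = 3 - 1*(-10) = 3 + 10 = 13)
s = -7/78 (s = -7/6 + 14/13 = -7/78 ≈ -0.089744)
H(t) = 3
O(L, B) = -7/78 + B*L (O(L, B) = L*B - 7/78 = B*L - 7/78 = -7/78 + B*L)
-O(H(-3), -18) = -(-7/78 - 18*3) = -(-7/78 - 54) = -1*(-4219/78) = 4219/78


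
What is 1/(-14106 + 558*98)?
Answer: 1/40578 ≈ 2.4644e-5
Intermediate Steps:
1/(-14106 + 558*98) = 1/(-14106 + 54684) = 1/40578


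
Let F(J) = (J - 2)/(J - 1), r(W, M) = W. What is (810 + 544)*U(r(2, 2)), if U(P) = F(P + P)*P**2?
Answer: 10832/3 ≈ 3610.7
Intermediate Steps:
F(J) = (-2 + J)/(-1 + J)
U(P) = P**2*(-2 + 2*P)/(-1 + 2*P) (U(P) = ((-2 + (P + P))/(-1 + (P + P)))*P**2 = ((-2 + 2*P)/(-1 + 2*P))*P**2 = P**2*(-2 + 2*P)/(-1 + 2*P))
(810 + 544)*U(r(2, 2)) = (810 + 544)*(2*2**2*(-1 + 2)/(-1 + 2*2)) = 1354*(2*4*1/(-1 + 4)) = 1354*(2*4*1/3) = 1354*(2*4*(1/3)*1) = 1354*(8/3) = 10832/3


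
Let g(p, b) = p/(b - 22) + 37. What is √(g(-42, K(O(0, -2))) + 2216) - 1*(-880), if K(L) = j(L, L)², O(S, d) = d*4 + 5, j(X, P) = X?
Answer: 880 + 3*√42367/13 ≈ 927.50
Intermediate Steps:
O(S, d) = 5 + 4*d (O(S, d) = 4*d + 5 = 5 + 4*d)
K(L) = L²
g(p, b) = 37 + p/(-22 + b) (g(p, b) = p/(-22 + b) + 37 = 37 + p/(-22 + b))
√(g(-42, K(O(0, -2))) + 2216) - 1*(-880) = √((-814 - 42 + 37*(5 + 4*(-2))²)/(-22 + (5 + 4*(-2))²) + 2216) - 1*(-880) = √((-814 - 42 + 37*(5 - 8)²)/(-22 + (5 - 8)²) + 2216) + 880 = √((-814 - 42 + 37*(-3)²)/(-22 + (-3)²) + 2216) + 880 = √((-814 - 42 + 37*9)/(-22 + 9) + 2216) + 880 = √((-814 - 42 + 333)/(-13) + 2216) + 880 = √(-1/13*(-523) + 2216) + 880 = √(523/13 + 2216) + 880 = √(29331/13) + 880 = 3*√42367/13 + 880 = 880 + 3*√42367/13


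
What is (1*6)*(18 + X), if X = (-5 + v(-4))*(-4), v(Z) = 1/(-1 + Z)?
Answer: 1164/5 ≈ 232.80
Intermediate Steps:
X = 104/5 (X = (-5 + 1/(-1 - 4))*(-4) = (-5 + 1/(-5))*(-4) = (-5 - ⅕)*(-4) = -26/5*(-4) = 104/5 ≈ 20.800)
(1*6)*(18 + X) = (1*6)*(18 + 104/5) = 6*(194/5) = 1164/5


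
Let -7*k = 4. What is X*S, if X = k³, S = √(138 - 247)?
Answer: -64*I*√109/343 ≈ -1.948*I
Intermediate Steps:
k = -4/7 (k = -⅐*4 = -4/7 ≈ -0.57143)
S = I*√109 (S = √(-109) = I*√109 ≈ 10.44*I)
X = -64/343 (X = (-4/7)³ = -64/343 ≈ -0.18659)
X*S = -64*I*√109/343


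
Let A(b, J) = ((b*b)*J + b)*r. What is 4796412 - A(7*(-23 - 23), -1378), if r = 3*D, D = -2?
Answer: -852464832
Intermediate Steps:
r = -6 (r = 3*(-2) = -6)
A(b, J) = -6*b - 6*J*b² (A(b, J) = ((b*b)*J + b)*(-6) = (b²*J + b)*(-6) = (J*b² + b)*(-6) = (b + J*b²)*(-6) = -6*b - 6*J*b²)
4796412 - A(7*(-23 - 23), -1378) = 4796412 - (-6)*7*(-23 - 23)*(1 - 9646*(-23 - 23)) = 4796412 - (-6)*7*(-46)*(1 - 9646*(-46)) = 4796412 - (-6)*(-322)*(1 - 1378*(-322)) = 4796412 - (-6)*(-322)*(1 + 443716) = 4796412 - (-6)*(-322)*443717 = 4796412 - 1*857261244 = 4796412 - 857261244 = -852464832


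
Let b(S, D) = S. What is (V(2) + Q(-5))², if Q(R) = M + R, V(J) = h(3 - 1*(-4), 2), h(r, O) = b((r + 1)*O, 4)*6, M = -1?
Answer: 8100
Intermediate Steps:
h(r, O) = 6*O*(1 + r) (h(r, O) = ((r + 1)*O)*6 = ((1 + r)*O)*6 = (O*(1 + r))*6 = 6*O*(1 + r))
V(J) = 96 (V(J) = 6*2*(1 + (3 - 1*(-4))) = 6*2*(1 + (3 + 4)) = 6*2*(1 + 7) = 6*2*8 = 96)
Q(R) = -1 + R
(V(2) + Q(-5))² = (96 + (-1 - 5))² = (96 - 6)² = 90² = 8100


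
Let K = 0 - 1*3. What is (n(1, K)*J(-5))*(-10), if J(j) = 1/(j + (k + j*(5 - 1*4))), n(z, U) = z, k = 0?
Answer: 1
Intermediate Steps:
K = -3 (K = 0 - 3 = -3)
J(j) = 1/(2*j) (J(j) = 1/(j + (0 + j*(5 - 1*4))) = 1/(j + (0 + j*(5 - 4))) = 1/(j + (0 + j*1)) = 1/(j + (0 + j)) = 1/(j + j) = 1/(2*j))
(n(1, K)*J(-5))*(-10) = (1*((½)/(-5)))*(-10) = (1*((½)*(-⅕)))*(-10) = (1*(-⅒))*(-10) = -⅒*(-10) = 1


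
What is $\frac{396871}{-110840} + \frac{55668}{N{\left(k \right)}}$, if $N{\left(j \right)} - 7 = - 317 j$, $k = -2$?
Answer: $\frac{5915846809}{71048440} \approx 83.265$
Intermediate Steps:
$N{\left(j \right)} = 7 - 317 j$
$\frac{396871}{-110840} + \frac{55668}{N{\left(k \right)}} = \frac{396871}{-110840} + \frac{55668}{7 - -634} = 396871 \left(- \frac{1}{110840}\right) + \frac{55668}{7 + 634} = - \frac{396871}{110840} + \frac{55668}{641} = \frac{5915846809}{71048440}$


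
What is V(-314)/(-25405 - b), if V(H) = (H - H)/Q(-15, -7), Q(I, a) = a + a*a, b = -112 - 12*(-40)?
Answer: 0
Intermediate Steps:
b = 368 (b = -112 + 480 = 368)
Q(I, a) = a + a²
V(H) = 0 (V(H) = (H - H)/((-7*(1 - 7))) = 0/((-7*(-6))) = 0/42 = 0*(1/42) = 0)
V(-314)/(-25405 - b) = 0/(-25405 - 1*368) = 0/(-25405 - 368) = 0/(-25773) = 0*(-1/25773) = 0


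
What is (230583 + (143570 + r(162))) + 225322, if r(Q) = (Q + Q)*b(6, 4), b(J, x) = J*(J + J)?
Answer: 622803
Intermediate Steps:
b(J, x) = 2*J² (b(J, x) = J*(2*J) = 2*J²)
r(Q) = 144*Q (r(Q) = (Q + Q)*(2*6²) = (2*Q)*(2*36) = (2*Q)*72 = 144*Q)
(230583 + (143570 + r(162))) + 225322 = (230583 + (143570 + 144*162)) + 225322 = (230583 + (143570 + 23328)) + 225322 = (230583 + 166898) + 225322 = 397481 + 225322 = 622803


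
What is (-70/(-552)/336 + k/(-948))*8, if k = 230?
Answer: -253525/130824 ≈ -1.9379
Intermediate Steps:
(-70/(-552)/336 + k/(-948))*8 = (-70/(-552)/336 + 230/(-948))*8 = (-70*(-1/552)*(1/336) + 230*(-1/948))*8 = ((35/276)*(1/336) - 115/474)*8 = (5/13248 - 115/474)*8 = -253525/1046592*8 = -253525/130824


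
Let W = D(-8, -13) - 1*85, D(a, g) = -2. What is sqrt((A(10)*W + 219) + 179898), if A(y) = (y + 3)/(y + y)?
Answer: sqrt(18006045)/10 ≈ 424.34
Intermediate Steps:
A(y) = (3 + y)/(2*y) (A(y) = (3 + y)/((2*y)) = (3 + y)*(1/(2*y)) = (3 + y)/(2*y))
W = -87 (W = -2 - 1*85 = -2 - 85 = -87)
sqrt((A(10)*W + 219) + 179898) = sqrt((((1/2)*(3 + 10)/10)*(-87) + 219) + 179898) = sqrt((((1/2)*(1/10)*13)*(-87) + 219) + 179898) = sqrt(((13/20)*(-87) + 219) + 179898) = sqrt((-1131/20 + 219) + 179898) = sqrt(3249/20 + 179898) = sqrt(3601209/20) = sqrt(18006045)/10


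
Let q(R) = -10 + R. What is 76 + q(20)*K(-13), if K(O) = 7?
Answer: 146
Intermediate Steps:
76 + q(20)*K(-13) = 76 + (-10 + 20)*7 = 76 + 10*7 = 76 + 70 = 146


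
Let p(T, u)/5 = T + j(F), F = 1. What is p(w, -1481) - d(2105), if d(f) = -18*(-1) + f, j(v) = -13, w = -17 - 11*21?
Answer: -3428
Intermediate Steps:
w = -248 (w = -17 - 231 = -248)
d(f) = 18 + f
p(T, u) = -65 + 5*T (p(T, u) = 5*(T - 13) = 5*(-13 + T) = -65 + 5*T)
p(w, -1481) - d(2105) = (-65 + 5*(-248)) - (18 + 2105) = (-65 - 1240) - 1*2123 = -1305 - 2123 = -3428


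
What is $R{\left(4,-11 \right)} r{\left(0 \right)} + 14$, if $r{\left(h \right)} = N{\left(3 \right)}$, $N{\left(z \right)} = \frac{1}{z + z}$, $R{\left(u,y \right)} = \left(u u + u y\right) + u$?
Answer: $10$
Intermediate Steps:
$R{\left(u,y \right)} = u + u^{2} + u y$ ($R{\left(u,y \right)} = \left(u^{2} + u y\right) + u = u + u^{2} + u y$)
$N{\left(z \right)} = \frac{1}{2 z}$
$r{\left(h \right)} = \frac{1}{6}$ ($r{\left(h \right)} = \frac{1}{2 \cdot 3} = \frac{1}{2} \cdot \frac{1}{3} = \frac{1}{6}$)
$R{\left(4,-11 \right)} r{\left(0 \right)} + 14 = 4 \left(1 + 4 - 11\right) \frac{1}{6} + 14 = 4 \left(-6\right) \frac{1}{6} + 14 = \left(-24\right) \frac{1}{6} + 14 = -4 + 14 = 10$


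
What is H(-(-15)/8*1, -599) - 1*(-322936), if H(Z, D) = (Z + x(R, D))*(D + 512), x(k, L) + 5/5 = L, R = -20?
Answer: 2999783/8 ≈ 3.7497e+5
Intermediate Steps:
x(k, L) = -1 + L
H(Z, D) = (512 + D)*(-1 + D + Z) (H(Z, D) = (Z + (-1 + D))*(D + 512) = (-1 + D + Z)*(512 + D) = (512 + D)*(-1 + D + Z))
H(-(-15)/8*1, -599) - 1*(-322936) = (-512 + (-599)² + 511*(-599) + 512*(-(-15)/8*1) - 599*(-(-15)/8)) - 1*(-322936) = (-512 + 358801 - 306089 + 512*(-(-15)/8*1) - 599*(-(-15)/8)) + 322936 = (-512 + 358801 - 306089 + 512*(-3*(-5/8)*1) - 599*(-3*(-5/8))) + 322936 = (-512 + 358801 - 306089 + 512*((15/8)*1) - 8985/8) + 322936 = (-512 + 358801 - 306089 + 512*(15/8) - 599*15/8) + 322936 = (-512 + 358801 - 306089 + 960 - 8985/8) + 322936 = 416295/8 + 322936 = 2999783/8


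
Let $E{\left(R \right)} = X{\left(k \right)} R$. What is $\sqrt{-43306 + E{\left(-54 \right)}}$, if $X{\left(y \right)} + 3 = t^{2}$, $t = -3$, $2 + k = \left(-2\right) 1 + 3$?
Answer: $i \sqrt{43630} \approx 208.88 i$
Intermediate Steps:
$k = -1$ ($k = -2 + \left(\left(-2\right) 1 + 3\right) = -2 + \left(-2 + 3\right) = -2 + 1 = -1$)
$X{\left(y \right)} = 6$ ($X{\left(y \right)} = -3 + \left(-3\right)^{2} = -3 + 9 = 6$)
$E{\left(R \right)} = 6 R$
$\sqrt{-43306 + E{\left(-54 \right)}} = \sqrt{-43306 + 6 \left(-54\right)} = \sqrt{-43306 - 324} = \sqrt{-43630} = i \sqrt{43630}$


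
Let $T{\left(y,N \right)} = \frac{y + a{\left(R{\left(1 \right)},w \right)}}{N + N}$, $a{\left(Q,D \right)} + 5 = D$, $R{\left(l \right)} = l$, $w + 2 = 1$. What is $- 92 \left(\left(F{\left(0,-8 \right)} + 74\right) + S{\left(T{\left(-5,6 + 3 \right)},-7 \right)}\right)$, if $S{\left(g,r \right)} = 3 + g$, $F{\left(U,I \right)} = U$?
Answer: $- \frac{63250}{9} \approx -7027.8$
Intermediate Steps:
$w = -1$ ($w = -2 + 1 = -1$)
$a{\left(Q,D \right)} = -5 + D$
$T{\left(y,N \right)} = \frac{-6 + y}{2 N}$ ($T{\left(y,N \right)} = \frac{y - 6}{N + N} = \frac{y - 6}{2 N} = \left(-6 + y\right) \frac{1}{2 N} = \frac{-6 + y}{2 N}$)
$- 92 \left(\left(F{\left(0,-8 \right)} + 74\right) + S{\left(T{\left(-5,6 + 3 \right)},-7 \right)}\right) = - 92 \left(\left(0 + 74\right) + \left(3 + \frac{-6 - 5}{2 \left(6 + 3\right)}\right)\right) = - 92 \left(74 + \left(3 + \frac{1}{2} \cdot \frac{1}{9} \left(-11\right)\right)\right) = - 92 \left(74 + \left(3 - \frac{11}{18}\right)\right) = - 92 \left(74 + \frac{43}{18}\right) = \left(-92\right) \frac{1375}{18} = - \frac{63250}{9}$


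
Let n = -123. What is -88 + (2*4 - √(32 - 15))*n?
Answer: -1072 + 123*√17 ≈ -564.86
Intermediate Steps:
-88 + (2*4 - √(32 - 15))*n = -88 + (2*4 - √(32 - 15))*(-123) = -88 + (8 - √17)*(-123) = -88 + (-984 + 123*√17) = -1072 + 123*√17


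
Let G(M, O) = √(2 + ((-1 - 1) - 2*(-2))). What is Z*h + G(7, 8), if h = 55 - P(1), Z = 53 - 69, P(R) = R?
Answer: -862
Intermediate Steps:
Z = -16
G(M, O) = 2 (G(M, O) = √(2 + (-2 + 4)) = √(2 + 2) = √4 = 2)
h = 54 (h = 55 - 1*1 = 55 - 1 = 54)
Z*h + G(7, 8) = -16*54 + 2 = -864 + 2 = -862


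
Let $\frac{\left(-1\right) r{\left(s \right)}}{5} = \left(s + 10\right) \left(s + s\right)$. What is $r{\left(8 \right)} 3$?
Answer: $-4320$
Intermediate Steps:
$r{\left(s \right)} = - 10 s \left(10 + s\right)$ ($r{\left(s \right)} = - 5 \left(s + 10\right) \left(s + s\right) = - 5 \left(10 + s\right) 2 s = - 5 \cdot 2 s \left(10 + s\right) = - 10 s \left(10 + s\right)$)
$r{\left(8 \right)} 3 = \left(-10\right) 8 \left(10 + 8\right) 3 = \left(-10\right) 8 \cdot 18 \cdot 3 = \left(-1440\right) 3 = -4320$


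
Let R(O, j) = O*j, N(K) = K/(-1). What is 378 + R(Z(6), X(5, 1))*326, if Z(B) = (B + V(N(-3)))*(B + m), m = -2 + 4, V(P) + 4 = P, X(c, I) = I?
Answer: 13418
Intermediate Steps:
N(K) = -K (N(K) = K*(-1) = -K)
V(P) = -4 + P
m = 2
Z(B) = (-1 + B)*(2 + B) (Z(B) = (B + (-4 - 1*(-3)))*(B + 2) = (B + (-4 + 3))*(2 + B) = (B - 1)*(2 + B) = (-1 + B)*(2 + B))
378 + R(Z(6), X(5, 1))*326 = 378 + ((-2 + 6 + 6²)*1)*326 = 378 + ((-2 + 6 + 36)*1)*326 = 378 + (40*1)*326 = 378 + 40*326 = 378 + 13040 = 13418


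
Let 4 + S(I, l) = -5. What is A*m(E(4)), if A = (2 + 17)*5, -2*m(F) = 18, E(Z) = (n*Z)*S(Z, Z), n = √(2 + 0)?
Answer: -855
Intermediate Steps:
n = √2 ≈ 1.4142
S(I, l) = -9 (S(I, l) = -4 - 5 = -9)
E(Z) = -9*Z*√2 (E(Z) = (√2*Z)*(-9) = (Z*√2)*(-9) = -9*Z*√2)
m(F) = -9 (m(F) = -½*18 = -9)
A = 95 (A = 19*5 = 95)
A*m(E(4)) = 95*(-9) = -855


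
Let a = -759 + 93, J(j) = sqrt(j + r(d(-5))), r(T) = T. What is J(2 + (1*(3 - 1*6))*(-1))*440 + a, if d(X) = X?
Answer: -666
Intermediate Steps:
J(j) = sqrt(-5 + j) (J(j) = sqrt(j - 5) = sqrt(-5 + j))
a = -666
J(2 + (1*(3 - 1*6))*(-1))*440 + a = sqrt(-5 + (2 + (1*(3 - 1*6))*(-1)))*440 - 666 = sqrt(-5 + (2 + (1*(3 - 6))*(-1)))*440 - 666 = sqrt(-5 + (2 + (1*(-3))*(-1)))*440 - 666 = sqrt(-5 + (2 - 3*(-1)))*440 - 666 = sqrt(-5 + (2 + 3))*440 - 666 = sqrt(-5 + 5)*440 - 666 = sqrt(0)*440 - 666 = 0*440 - 666 = 0 - 666 = -666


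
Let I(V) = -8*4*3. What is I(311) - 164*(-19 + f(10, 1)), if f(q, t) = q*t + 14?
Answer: -916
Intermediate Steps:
f(q, t) = 14 + q*t
I(V) = -96 (I(V) = -32*3 = -96)
I(311) - 164*(-19 + f(10, 1)) = -96 - 164*(-19 + (14 + 10*1)) = -96 - 164*(-19 + (14 + 10)) = -96 - 164*(-19 + 24) = -96 - 164*5 = -96 - 820 = -916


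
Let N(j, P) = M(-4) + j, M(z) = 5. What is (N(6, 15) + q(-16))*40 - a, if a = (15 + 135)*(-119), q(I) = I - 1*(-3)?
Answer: 17770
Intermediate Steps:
q(I) = 3 + I (q(I) = I + 3 = 3 + I)
N(j, P) = 5 + j
a = -17850 (a = 150*(-119) = -17850)
(N(6, 15) + q(-16))*40 - a = ((5 + 6) + (3 - 16))*40 - 1*(-17850) = (11 - 13)*40 + 17850 = -2*40 + 17850 = -80 + 17850 = 17770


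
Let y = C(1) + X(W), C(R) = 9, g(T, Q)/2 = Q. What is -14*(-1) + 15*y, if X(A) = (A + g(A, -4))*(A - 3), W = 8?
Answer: 149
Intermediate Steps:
g(T, Q) = 2*Q
X(A) = (-8 + A)*(-3 + A) (X(A) = (A + 2*(-4))*(A - 3) = (A - 8)*(-3 + A) = (-8 + A)*(-3 + A))
y = 9 (y = 9 + (24 + 8² - 11*8) = 9 + (24 + 64 - 88) = 9 + 0 = 9)
-14*(-1) + 15*y = -14*(-1) + 15*9 = 14 + 135 = 149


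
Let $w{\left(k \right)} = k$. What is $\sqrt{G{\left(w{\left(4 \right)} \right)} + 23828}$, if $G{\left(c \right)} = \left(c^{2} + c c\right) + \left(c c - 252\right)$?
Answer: $2 \sqrt{5906} \approx 153.7$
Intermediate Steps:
$G{\left(c \right)} = -252 + 3 c^{2}$ ($G{\left(c \right)} = \left(c^{2} + c^{2}\right) + \left(c^{2} - 252\right) = 2 c^{2} + \left(-252 + c^{2}\right) = -252 + 3 c^{2}$)
$\sqrt{G{\left(w{\left(4 \right)} \right)} + 23828} = \sqrt{\left(-252 + 3 \cdot 4^{2}\right) + 23828} = \sqrt{\left(-252 + 3 \cdot 16\right) + 23828} = \sqrt{\left(-252 + 48\right) + 23828} = \sqrt{-204 + 23828} = \sqrt{23624} = 2 \sqrt{5906}$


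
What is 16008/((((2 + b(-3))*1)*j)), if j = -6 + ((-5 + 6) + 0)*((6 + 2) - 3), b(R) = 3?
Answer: -16008/5 ≈ -3201.6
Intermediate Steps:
j = -1 (j = -6 + (1 + 0)*(8 - 3) = -6 + 1*5 = -6 + 5 = -1)
16008/((((2 + b(-3))*1)*j)) = 16008/((((2 + 3)*1)*(-1))) = 16008/(((5*1)*(-1))) = 16008/((5*(-1))) = 16008/(-5) = 16008*(-1/5) = -16008/5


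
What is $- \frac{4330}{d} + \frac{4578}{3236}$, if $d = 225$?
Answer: $- \frac{1298183}{72810} \approx -17.83$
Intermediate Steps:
$- \frac{4330}{d} + \frac{4578}{3236} = - \frac{4330}{225} + \frac{4578}{3236} = \left(-4330\right) \frac{1}{225} + 4578 \cdot \frac{1}{3236} = - \frac{866}{45} + \frac{2289}{1618} = - \frac{1298183}{72810}$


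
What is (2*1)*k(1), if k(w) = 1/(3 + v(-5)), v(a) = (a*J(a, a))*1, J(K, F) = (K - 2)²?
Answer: -1/121 ≈ -0.0082645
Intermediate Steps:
J(K, F) = (-2 + K)²
v(a) = a*(-2 + a)² (v(a) = (a*(-2 + a)²)*1 = a*(-2 + a)²)
k(w) = -1/242 (k(w) = 1/(3 - 5*(-2 - 5)²) = 1/(3 - 5*(-7)²) = 1/(3 - 5*49) = 1/(3 - 245) = 1/(-242) = -1/242)
(2*1)*k(1) = (2*1)*(-1/242) = 2*(-1/242) = -1/121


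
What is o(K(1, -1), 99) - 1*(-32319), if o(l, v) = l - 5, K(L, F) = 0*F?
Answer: 32314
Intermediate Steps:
K(L, F) = 0
o(l, v) = -5 + l
o(K(1, -1), 99) - 1*(-32319) = (-5 + 0) - 1*(-32319) = -5 + 32319 = 32314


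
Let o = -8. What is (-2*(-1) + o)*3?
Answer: -18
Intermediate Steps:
(-2*(-1) + o)*3 = (-2*(-1) - 8)*3 = (2 - 8)*3 = -6*3 = -18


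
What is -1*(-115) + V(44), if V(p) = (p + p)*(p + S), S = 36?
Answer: 7155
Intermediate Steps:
V(p) = 2*p*(36 + p) (V(p) = (p + p)*(p + 36) = (2*p)*(36 + p) = 2*p*(36 + p))
-1*(-115) + V(44) = -1*(-115) + 2*44*(36 + 44) = 115 + 2*44*80 = 115 + 7040 = 7155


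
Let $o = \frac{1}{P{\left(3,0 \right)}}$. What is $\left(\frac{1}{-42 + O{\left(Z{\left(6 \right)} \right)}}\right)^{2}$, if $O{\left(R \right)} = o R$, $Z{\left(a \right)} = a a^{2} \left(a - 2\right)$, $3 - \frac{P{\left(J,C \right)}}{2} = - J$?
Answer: $\frac{1}{900} \approx 0.0011111$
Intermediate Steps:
$P{\left(J,C \right)} = 6 + 2 J$ ($P{\left(J,C \right)} = 6 - 2 \left(- J\right) = 6 + 2 J$)
$Z{\left(a \right)} = a^{3} \left(-2 + a\right)$
$o = \frac{1}{12}$ ($o = \frac{1}{6 + 2 \cdot 3} = \frac{1}{6 + 6} = \frac{1}{12} \approx 0.083333$)
$O{\left(R \right)} = \frac{R}{12}$
$\left(\frac{1}{-42 + O{\left(Z{\left(6 \right)} \right)}}\right)^{2} = \left(\frac{1}{-42 + \frac{6^{3} \left(-2 + 6\right)}{12}}\right)^{2} = \left(\frac{1}{-42 + \frac{216 \cdot 4}{12}}\right)^{2} = \left(\frac{1}{-42 + \frac{1}{12} \cdot 864}\right)^{2} = \left(\frac{1}{-42 + 72}\right)^{2} = \left(\frac{1}{30}\right)^{2} = \frac{1}{900}$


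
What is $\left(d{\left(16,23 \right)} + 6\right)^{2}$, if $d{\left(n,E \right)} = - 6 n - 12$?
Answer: $10404$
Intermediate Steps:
$d{\left(n,E \right)} = -12 - 6 n$
$\left(d{\left(16,23 \right)} + 6\right)^{2} = \left(\left(-12 - 96\right) + 6\right)^{2} = \left(-108 + 6\right)^{2} = \left(-102\right)^{2} = 10404$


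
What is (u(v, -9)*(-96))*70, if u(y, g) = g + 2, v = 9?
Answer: 47040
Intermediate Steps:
u(y, g) = 2 + g
(u(v, -9)*(-96))*70 = ((2 - 9)*(-96))*70 = -7*(-96)*70 = 672*70 = 47040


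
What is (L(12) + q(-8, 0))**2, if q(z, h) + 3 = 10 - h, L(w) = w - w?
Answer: 49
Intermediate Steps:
L(w) = 0
q(z, h) = 7 - h (q(z, h) = -3 + (10 - h) = 7 - h)
(L(12) + q(-8, 0))**2 = (0 + (7 - 1*0))**2 = (0 + (7 + 0))**2 = (0 + 7)**2 = 7**2 = 49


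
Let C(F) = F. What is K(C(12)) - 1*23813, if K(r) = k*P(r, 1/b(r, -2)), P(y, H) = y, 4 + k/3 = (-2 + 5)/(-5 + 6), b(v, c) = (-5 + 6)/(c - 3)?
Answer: -23849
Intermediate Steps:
b(v, c) = 1/(-3 + c)
k = -3 (k = -12 + 3*((-2 + 5)/(-5 + 6)) = -12 + 3*(3/1) = -12 + 3*(3*1) = -12 + 3*3 = -12 + 9 = -3)
K(r) = -3*r
K(C(12)) - 1*23813 = -3*12 - 1*23813 = -36 - 23813 = -23849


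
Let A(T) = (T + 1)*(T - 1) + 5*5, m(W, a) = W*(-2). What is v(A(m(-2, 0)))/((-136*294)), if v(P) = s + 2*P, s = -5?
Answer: -25/13328 ≈ -0.0018758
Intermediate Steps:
m(W, a) = -2*W
A(T) = 25 + (1 + T)*(-1 + T) (A(T) = (1 + T)*(-1 + T) + 25 = 25 + (1 + T)*(-1 + T))
v(P) = -5 + 2*P
v(A(m(-2, 0)))/((-136*294)) = (-5 + 2*(24 + (-2*(-2))²))/((-136*294)) = (-5 + 2*(24 + 4²))/(-39984) = (-5 + 2*(24 + 16))*(-1/39984) = (-5 + 2*40)*(-1/39984) = (-5 + 80)*(-1/39984) = 75*(-1/39984) = -25/13328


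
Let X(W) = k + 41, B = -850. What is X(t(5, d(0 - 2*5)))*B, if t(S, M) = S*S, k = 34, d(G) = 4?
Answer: -63750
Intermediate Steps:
t(S, M) = S²
X(W) = 75 (X(W) = 34 + 41 = 75)
X(t(5, d(0 - 2*5)))*B = 75*(-850) = -63750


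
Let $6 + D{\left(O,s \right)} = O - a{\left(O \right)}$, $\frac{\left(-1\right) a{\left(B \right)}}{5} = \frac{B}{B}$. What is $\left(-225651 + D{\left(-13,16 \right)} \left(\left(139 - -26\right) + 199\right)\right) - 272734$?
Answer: $-503481$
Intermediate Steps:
$a{\left(B \right)} = -5$ ($a{\left(B \right)} = - 5 \frac{B}{B} = \left(-5\right) 1 = -5$)
$D{\left(O,s \right)} = -1 + O$ ($D{\left(O,s \right)} = -6 + \left(O - -5\right) = -6 + \left(O + 5\right) = -6 + \left(5 + O\right) = -1 + O$)
$\left(-225651 + D{\left(-13,16 \right)} \left(\left(139 - -26\right) + 199\right)\right) - 272734 = \left(-225651 + \left(-1 - 13\right) \left(\left(139 - -26\right) + 199\right)\right) - 272734 = \left(-225651 - 14 \left(\left(139 + 26\right) + 199\right)\right) - 272734 = \left(-225651 - 14 \left(165 + 199\right)\right) - 272734 = \left(-225651 - 5096\right) - 272734 = -230747 - 272734 = -503481$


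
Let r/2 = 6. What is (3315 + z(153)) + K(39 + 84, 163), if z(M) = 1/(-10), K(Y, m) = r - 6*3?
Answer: 33089/10 ≈ 3308.9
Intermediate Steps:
r = 12 (r = 2*6 = 12)
K(Y, m) = -6 (K(Y, m) = 12 - 6*3 = 12 - 18 = -6)
z(M) = -⅒
(3315 + z(153)) + K(39 + 84, 163) = (3315 - ⅒) - 6 = 33149/10 - 6 = 33089/10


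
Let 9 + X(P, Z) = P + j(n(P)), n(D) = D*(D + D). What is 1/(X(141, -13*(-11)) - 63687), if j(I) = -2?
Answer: -1/63557 ≈ -1.5734e-5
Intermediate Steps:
n(D) = 2*D² (n(D) = D*(2*D) = 2*D²)
X(P, Z) = -11 + P (X(P, Z) = -9 + (P - 2) = -9 + (-2 + P) = -11 + P)
1/(X(141, -13*(-11)) - 63687) = 1/((-11 + 141) - 63687) = 1/(130 - 63687) = 1/(-63557) = -1/63557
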